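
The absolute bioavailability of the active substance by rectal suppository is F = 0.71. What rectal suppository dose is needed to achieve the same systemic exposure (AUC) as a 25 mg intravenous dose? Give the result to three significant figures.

D_rectal = 35.2 mg

For equal systemic exposure: F × D_ev = D_iv
D_ev = D_iv / F = 25 / 0.71 = 35.2113 mg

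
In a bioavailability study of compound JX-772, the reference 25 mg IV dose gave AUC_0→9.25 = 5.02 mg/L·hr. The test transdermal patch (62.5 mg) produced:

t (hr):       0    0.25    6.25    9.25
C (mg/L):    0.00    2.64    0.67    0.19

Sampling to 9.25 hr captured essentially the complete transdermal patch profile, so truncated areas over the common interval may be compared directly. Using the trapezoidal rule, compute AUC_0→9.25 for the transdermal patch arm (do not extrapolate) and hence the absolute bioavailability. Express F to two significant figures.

F = 0.92

Trapezoidal AUC_0→9.25 (transdermal patch):
  [0→0.25]: (0.00+2.64)/2 × 0.25 = 0.33
  [0.25→6.25]: (2.64+0.67)/2 × 6 = 9.93
  [6.25→9.25]: (0.67+0.19)/2 × 3 = 1.29
  Sum = 11.55 mg/L·hr
F = (AUC_ev/D_ev)/(AUC_iv/D_iv) = (11.55/62.5)/(5.02/25) = 0.1848/0.2008 = 0.9203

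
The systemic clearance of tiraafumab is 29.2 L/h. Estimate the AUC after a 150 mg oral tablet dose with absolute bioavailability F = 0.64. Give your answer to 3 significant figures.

AUC = 3.29 mg/L·h

AUC_0→∞ = F × Dose / CL
        = 0.64 × 150 / 29.2 = 3.28767 mg/L·h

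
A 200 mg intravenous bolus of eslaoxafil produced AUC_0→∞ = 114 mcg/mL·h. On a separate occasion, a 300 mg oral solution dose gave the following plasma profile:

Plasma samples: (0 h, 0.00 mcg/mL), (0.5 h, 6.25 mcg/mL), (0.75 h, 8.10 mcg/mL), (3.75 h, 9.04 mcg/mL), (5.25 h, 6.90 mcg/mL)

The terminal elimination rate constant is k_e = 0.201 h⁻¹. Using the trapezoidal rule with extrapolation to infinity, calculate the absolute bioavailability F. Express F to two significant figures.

Trapezoidal AUC_0→5.25 (oral solution):
  [0→0.5]: (0.00+6.25)/2 × 0.5 = 1.5625
  [0.5→0.75]: (6.25+8.10)/2 × 0.25 = 1.79375
  [0.75→3.75]: (8.10+9.04)/2 × 3 = 25.71
  [3.75→5.25]: (9.04+6.90)/2 × 1.5 = 11.955
  Sum = 41.02125 mcg/mL·h
Tail: C_last/k_e = 6.90/0.201 = 34.328
AUC_0→∞ (oral solution) = 41.02125 + 34.328 = 75.34925 mcg/mL·h
F = (AUC_ev/D_ev)/(AUC_iv/D_iv) = (75.34925/300)/(114/200) = 0.251164/0.57 = 0.4406

F = 0.44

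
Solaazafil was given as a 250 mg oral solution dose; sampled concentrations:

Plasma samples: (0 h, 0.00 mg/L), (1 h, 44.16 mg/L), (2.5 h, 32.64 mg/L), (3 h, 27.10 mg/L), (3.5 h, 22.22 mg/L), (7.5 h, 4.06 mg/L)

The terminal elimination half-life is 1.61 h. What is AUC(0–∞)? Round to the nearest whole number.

AUC = 169 mg/L·h

Trapezoidal AUC_0→7.5:
  [0→1]: (0.00+44.16)/2 × 1 = 22.08
  [1→2.5]: (44.16+32.64)/2 × 1.5 = 57.6
  [2.5→3]: (32.64+27.10)/2 × 0.5 = 14.935
  [3→3.5]: (27.10+22.22)/2 × 0.5 = 12.33
  [3.5→7.5]: (22.22+4.06)/2 × 4 = 52.56
  Sum = 159.505 mg/L·h
k_e = ln2 / t½ = 0.693147 / 1.61 = 0.4305 h^-1
Extrapolated tail: C_last / k_e = 4.06 / 0.4305 = 9.431
AUC_0→∞ = 159.505 + 9.431 = 168.936 mg/L·h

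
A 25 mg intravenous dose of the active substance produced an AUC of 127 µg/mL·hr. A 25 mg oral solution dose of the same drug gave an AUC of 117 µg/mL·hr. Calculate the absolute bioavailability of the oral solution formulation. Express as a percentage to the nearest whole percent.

F = (AUC_ev / D_ev) / (AUC_iv / D_iv)
  = (117/25) / (127/25)
  = 4.68 / 5.08 = 0.9213
  = 92.13%

F = 92%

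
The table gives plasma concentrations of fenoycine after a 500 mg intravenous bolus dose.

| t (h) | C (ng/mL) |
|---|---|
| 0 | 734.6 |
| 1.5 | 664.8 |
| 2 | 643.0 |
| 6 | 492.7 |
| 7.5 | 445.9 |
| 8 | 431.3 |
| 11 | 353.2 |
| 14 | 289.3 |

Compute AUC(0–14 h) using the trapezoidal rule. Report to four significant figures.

AUC = 6712 ng/mL·h

Trapezoidal AUC_0→14:
  [0→1.5]: (734.6+664.8)/2 × 1.5 = 1049.55
  [1.5→2]: (664.8+643.0)/2 × 0.5 = 326.95
  [2→6]: (643.0+492.7)/2 × 4 = 2271.4
  [6→7.5]: (492.7+445.9)/2 × 1.5 = 703.95
  [7.5→8]: (445.9+431.3)/2 × 0.5 = 219.3
  [8→11]: (431.3+353.2)/2 × 3 = 1176.75
  [11→14]: (353.2+289.3)/2 × 3 = 963.75
  Sum = 6711.65 ng/mL·h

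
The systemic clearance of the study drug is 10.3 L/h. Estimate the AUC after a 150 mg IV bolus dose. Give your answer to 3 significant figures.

AUC_0→∞ = Dose_iv / CL
        = 150 / 10.3 = 14.5631 mg/L·h

AUC = 14.6 mg/L·h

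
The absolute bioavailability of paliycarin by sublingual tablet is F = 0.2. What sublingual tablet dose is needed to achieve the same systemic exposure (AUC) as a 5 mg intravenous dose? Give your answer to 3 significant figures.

For equal systemic exposure: F × D_ev = D_iv
D_ev = D_iv / F = 5 / 0.2 = 25 mg

D_sublingual = 25.0 mg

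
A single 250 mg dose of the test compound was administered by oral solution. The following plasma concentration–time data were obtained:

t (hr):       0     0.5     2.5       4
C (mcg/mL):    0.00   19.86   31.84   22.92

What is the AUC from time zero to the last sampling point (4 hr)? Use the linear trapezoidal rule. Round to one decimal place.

Trapezoidal AUC_0→4:
  [0→0.5]: (0.00+19.86)/2 × 0.5 = 4.965
  [0.5→2.5]: (19.86+31.84)/2 × 2 = 51.7
  [2.5→4]: (31.84+22.92)/2 × 1.5 = 41.07
  Sum = 97.735 mcg/mL·hr

AUC = 97.7 mcg/mL·hr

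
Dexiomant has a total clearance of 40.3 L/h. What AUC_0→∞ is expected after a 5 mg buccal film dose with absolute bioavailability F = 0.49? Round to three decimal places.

AUC = 0.061 mg/L·h

AUC_0→∞ = F × Dose / CL
        = 0.49 × 5 / 40.3 = 0.060794 mg/L·h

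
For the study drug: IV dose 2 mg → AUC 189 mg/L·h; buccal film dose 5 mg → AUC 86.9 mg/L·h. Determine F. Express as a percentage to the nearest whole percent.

F = 18%

F = (AUC_ev / D_ev) / (AUC_iv / D_iv)
  = (86.9/5) / (189/2)
  = 17.38 / 94.5 = 0.1839
  = 18.39%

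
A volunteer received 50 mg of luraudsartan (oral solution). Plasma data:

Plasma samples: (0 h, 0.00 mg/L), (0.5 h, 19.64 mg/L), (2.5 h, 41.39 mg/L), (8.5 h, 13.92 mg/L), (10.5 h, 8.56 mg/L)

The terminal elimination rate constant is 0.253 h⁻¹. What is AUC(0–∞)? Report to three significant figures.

AUC = 288 mg/L·h

Trapezoidal AUC_0→10.5:
  [0→0.5]: (0.00+19.64)/2 × 0.5 = 4.91
  [0.5→2.5]: (19.64+41.39)/2 × 2 = 61.03
  [2.5→8.5]: (41.39+13.92)/2 × 6 = 165.93
  [8.5→10.5]: (13.92+8.56)/2 × 2 = 22.48
  Sum = 254.35 mg/L·h
Extrapolated tail: C_last / k_e = 8.56 / 0.253 = 33.834
AUC_0→∞ = 254.35 + 33.834 = 288.184 mg/L·h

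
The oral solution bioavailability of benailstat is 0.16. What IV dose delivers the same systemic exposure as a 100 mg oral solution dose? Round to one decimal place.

D_iv = 16.0 mg

Systemic exposure from an extravascular dose = F × D_ev, so the equivalent IV dose is F × D_ev.
D_iv = F × D_ev = 0.16 × 100 = 16 mg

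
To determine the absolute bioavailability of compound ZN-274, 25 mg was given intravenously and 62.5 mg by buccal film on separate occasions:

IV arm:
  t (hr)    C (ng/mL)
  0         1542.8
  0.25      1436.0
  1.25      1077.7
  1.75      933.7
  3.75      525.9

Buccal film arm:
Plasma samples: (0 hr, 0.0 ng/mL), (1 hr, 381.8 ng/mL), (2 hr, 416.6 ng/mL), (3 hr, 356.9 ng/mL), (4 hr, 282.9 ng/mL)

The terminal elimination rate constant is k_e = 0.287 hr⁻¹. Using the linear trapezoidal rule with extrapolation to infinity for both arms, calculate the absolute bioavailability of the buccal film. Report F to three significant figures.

F = 0.168

Trapezoidal AUC_0→3.75 (IV):
  [0→0.25]: (1542.8+1436.0)/2 × 0.25 = 372.35
  [0.25→1.25]: (1436.0+1077.7)/2 × 1 = 1256.85
  [1.25→1.75]: (1077.7+933.7)/2 × 0.5 = 502.85
  [1.75→3.75]: (933.7+525.9)/2 × 2 = 1459.6
  Sum = 3591.65 ng/mL·hr
IV tail: 525.9/0.287 = 1832.404; AUC_iv,0→∞ = 3591.65 + 1832.404 = 5424.054 ng/mL·hr
Trapezoidal AUC_0→4 (buccal film):
  [0→1]: (0.0+381.8)/2 × 1 = 190.9
  [1→2]: (381.8+416.6)/2 × 1 = 399.2
  [2→3]: (416.6+356.9)/2 × 1 = 386.75
  [3→4]: (356.9+282.9)/2 × 1 = 319.9
  Sum = 1296.75 ng/mL·hr
buccal film tail: 282.9/0.287 = 985.714; AUC_ev,0→∞ = 1296.75 + 985.714 = 2282.464 ng/mL·hr
F = (AUC_ev/D_ev)/(AUC_iv/D_iv) = (2282.464/62.5)/(5424.054/25) = 36.519424/216.96216 = 0.1683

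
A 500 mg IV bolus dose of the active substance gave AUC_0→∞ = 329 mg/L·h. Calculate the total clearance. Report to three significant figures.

CL = 1.52 L/h

CL = Dose_iv / AUC_0→∞
   = 500 / 329 = 1.51976 L/h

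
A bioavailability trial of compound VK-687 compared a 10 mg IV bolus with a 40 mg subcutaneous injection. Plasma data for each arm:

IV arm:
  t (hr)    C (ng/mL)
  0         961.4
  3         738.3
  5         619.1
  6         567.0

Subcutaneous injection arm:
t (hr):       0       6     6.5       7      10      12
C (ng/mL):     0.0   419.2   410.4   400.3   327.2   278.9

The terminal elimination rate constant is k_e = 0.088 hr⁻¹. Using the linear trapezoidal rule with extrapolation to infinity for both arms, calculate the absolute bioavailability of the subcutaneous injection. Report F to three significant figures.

Trapezoidal AUC_0→6 (IV):
  [0→3]: (961.4+738.3)/2 × 3 = 2549.55
  [3→5]: (738.3+619.1)/2 × 2 = 1357.4
  [5→6]: (619.1+567.0)/2 × 1 = 593.05
  Sum = 4500.0 ng/mL·hr
IV tail: 567.0/0.088 = 6443.182; AUC_iv,0→∞ = 4500.0 + 6443.182 = 10943.182 ng/mL·hr
Trapezoidal AUC_0→12 (subcutaneous injection):
  [0→6]: (0.0+419.2)/2 × 6 = 1257.6
  [6→6.5]: (419.2+410.4)/2 × 0.5 = 207.4
  [6.5→7]: (410.4+400.3)/2 × 0.5 = 202.675
  [7→10]: (400.3+327.2)/2 × 3 = 1091.25
  [10→12]: (327.2+278.9)/2 × 2 = 606.1
  Sum = 3365.025 ng/mL·hr
subcutaneous injection tail: 278.9/0.088 = 3169.318; AUC_ev,0→∞ = 3365.025 + 3169.318 = 6534.343 ng/mL·hr
F = (AUC_ev/D_ev)/(AUC_iv/D_iv) = (6534.343/40)/(10943.182/10) = 163.359/1094.3182 = 0.1493

F = 0.149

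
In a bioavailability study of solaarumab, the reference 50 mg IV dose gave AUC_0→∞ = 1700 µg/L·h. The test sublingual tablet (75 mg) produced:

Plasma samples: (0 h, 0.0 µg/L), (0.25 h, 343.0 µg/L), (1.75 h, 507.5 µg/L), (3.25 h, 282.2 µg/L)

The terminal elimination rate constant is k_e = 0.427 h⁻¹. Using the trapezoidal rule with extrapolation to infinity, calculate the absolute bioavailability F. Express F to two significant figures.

Trapezoidal AUC_0→3.25 (sublingual tablet):
  [0→0.25]: (0.0+343.0)/2 × 0.25 = 42.875
  [0.25→1.75]: (343.0+507.5)/2 × 1.5 = 637.875
  [1.75→3.25]: (507.5+282.2)/2 × 1.5 = 592.275
  Sum = 1273.025 µg/L·h
Tail: C_last/k_e = 282.2/0.427 = 660.890
AUC_0→∞ (sublingual tablet) = 1273.025 + 660.890 = 1933.915 µg/L·h
F = (AUC_ev/D_ev)/(AUC_iv/D_iv) = (1933.915/75)/(1700/50) = 25.7855/34 = 0.7584

F = 0.76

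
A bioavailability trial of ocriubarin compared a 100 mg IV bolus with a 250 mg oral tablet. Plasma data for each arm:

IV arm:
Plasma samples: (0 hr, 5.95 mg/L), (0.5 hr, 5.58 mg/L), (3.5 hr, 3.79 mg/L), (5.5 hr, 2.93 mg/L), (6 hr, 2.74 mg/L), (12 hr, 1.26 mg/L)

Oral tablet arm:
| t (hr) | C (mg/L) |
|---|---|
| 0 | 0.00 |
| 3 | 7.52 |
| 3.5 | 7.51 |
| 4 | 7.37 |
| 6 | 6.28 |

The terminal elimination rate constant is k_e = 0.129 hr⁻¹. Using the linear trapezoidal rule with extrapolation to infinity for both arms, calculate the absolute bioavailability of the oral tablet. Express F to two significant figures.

F = 0.69

Trapezoidal AUC_0→12 (IV):
  [0→0.5]: (5.95+5.58)/2 × 0.5 = 2.8825
  [0.5→3.5]: (5.58+3.79)/2 × 3 = 14.055
  [3.5→5.5]: (3.79+2.93)/2 × 2 = 6.72
  [5.5→6]: (2.93+2.74)/2 × 0.5 = 1.4175
  [6→12]: (2.74+1.26)/2 × 6 = 12.0
  Sum = 37.075 mg/L·hr
IV tail: 1.26/0.129 = 9.767; AUC_iv,0→∞ = 37.075 + 9.767 = 46.842 mg/L·hr
Trapezoidal AUC_0→6 (oral tablet):
  [0→3]: (0.00+7.52)/2 × 3 = 11.28
  [3→3.5]: (7.52+7.51)/2 × 0.5 = 3.7575
  [3.5→4]: (7.51+7.37)/2 × 0.5 = 3.72
  [4→6]: (7.37+6.28)/2 × 2 = 13.65
  Sum = 32.4075 mg/L·hr
oral tablet tail: 6.28/0.129 = 48.682; AUC_ev,0→∞ = 32.4075 + 48.682 = 81.0895 mg/L·hr
F = (AUC_ev/D_ev)/(AUC_iv/D_iv) = (81.0895/250)/(46.842/100) = 0.324358/0.46842 = 0.6925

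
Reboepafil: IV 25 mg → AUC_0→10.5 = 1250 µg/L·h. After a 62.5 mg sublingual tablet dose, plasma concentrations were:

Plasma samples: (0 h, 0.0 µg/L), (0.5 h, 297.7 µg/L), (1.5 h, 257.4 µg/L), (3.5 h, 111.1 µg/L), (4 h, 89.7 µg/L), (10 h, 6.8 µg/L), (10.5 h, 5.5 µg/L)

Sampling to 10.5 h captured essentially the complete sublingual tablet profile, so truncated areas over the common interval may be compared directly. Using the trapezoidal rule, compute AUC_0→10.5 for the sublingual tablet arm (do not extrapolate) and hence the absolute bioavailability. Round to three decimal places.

F = 0.340

Trapezoidal AUC_0→10.5 (sublingual tablet):
  [0→0.5]: (0.0+297.7)/2 × 0.5 = 74.425
  [0.5→1.5]: (297.7+257.4)/2 × 1 = 277.55
  [1.5→3.5]: (257.4+111.1)/2 × 2 = 368.5
  [3.5→4]: (111.1+89.7)/2 × 0.5 = 50.2
  [4→10]: (89.7+6.8)/2 × 6 = 289.5
  [10→10.5]: (6.8+5.5)/2 × 0.5 = 3.075
  Sum = 1063.25 µg/L·h
F = (AUC_ev/D_ev)/(AUC_iv/D_iv) = (1063.25/62.5)/(1250/25) = 17.012/50 = 0.3402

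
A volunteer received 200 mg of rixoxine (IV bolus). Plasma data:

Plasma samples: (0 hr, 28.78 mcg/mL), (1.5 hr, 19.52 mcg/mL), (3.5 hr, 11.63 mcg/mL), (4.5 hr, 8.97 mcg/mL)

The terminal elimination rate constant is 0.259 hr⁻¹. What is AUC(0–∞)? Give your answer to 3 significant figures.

AUC = 112 mcg/mL·hr

Trapezoidal AUC_0→4.5:
  [0→1.5]: (28.78+19.52)/2 × 1.5 = 36.225
  [1.5→3.5]: (19.52+11.63)/2 × 2 = 31.15
  [3.5→4.5]: (11.63+8.97)/2 × 1 = 10.3
  Sum = 77.675 mcg/mL·hr
Extrapolated tail: C_last / k_e = 8.97 / 0.259 = 34.633
AUC_0→∞ = 77.675 + 34.633 = 112.308 mcg/mL·hr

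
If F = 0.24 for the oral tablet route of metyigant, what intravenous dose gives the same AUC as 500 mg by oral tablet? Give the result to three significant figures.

D_iv = 120 mg

Systemic exposure from an extravascular dose = F × D_ev, so the equivalent IV dose is F × D_ev.
D_iv = F × D_ev = 0.24 × 500 = 120 mg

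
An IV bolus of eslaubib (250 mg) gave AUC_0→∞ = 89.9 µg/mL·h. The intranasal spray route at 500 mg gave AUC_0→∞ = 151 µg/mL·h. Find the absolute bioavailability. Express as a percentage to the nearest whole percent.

F = (AUC_ev / D_ev) / (AUC_iv / D_iv)
  = (151/500) / (89.9/250)
  = 0.302 / 0.3596 = 0.8398
  = 83.98%

F = 84%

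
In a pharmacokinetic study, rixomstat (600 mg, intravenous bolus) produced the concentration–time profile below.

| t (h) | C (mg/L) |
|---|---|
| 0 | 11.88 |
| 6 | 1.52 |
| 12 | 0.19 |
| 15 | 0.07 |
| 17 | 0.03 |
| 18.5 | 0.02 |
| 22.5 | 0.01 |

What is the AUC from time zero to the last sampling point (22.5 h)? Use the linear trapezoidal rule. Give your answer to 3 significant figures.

Trapezoidal AUC_0→22.5:
  [0→6]: (11.88+1.52)/2 × 6 = 40.2
  [6→12]: (1.52+0.19)/2 × 6 = 5.13
  [12→15]: (0.19+0.07)/2 × 3 = 0.39
  [15→17]: (0.07+0.03)/2 × 2 = 0.1
  [17→18.5]: (0.03+0.02)/2 × 1.5 = 0.0375
  [18.5→22.5]: (0.02+0.01)/2 × 4 = 0.06
  Sum = 45.9175 mg/L·h

AUC = 45.9 mg/L·h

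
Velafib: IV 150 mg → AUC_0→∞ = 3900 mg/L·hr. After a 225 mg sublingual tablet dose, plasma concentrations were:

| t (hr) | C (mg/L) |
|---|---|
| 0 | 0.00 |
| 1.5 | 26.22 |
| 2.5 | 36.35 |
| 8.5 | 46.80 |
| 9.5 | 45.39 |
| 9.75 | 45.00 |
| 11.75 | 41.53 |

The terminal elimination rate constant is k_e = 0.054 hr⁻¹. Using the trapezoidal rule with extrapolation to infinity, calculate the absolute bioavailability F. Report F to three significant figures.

Trapezoidal AUC_0→11.75 (sublingual tablet):
  [0→1.5]: (0.00+26.22)/2 × 1.5 = 19.665
  [1.5→2.5]: (26.22+36.35)/2 × 1 = 31.285
  [2.5→8.5]: (36.35+46.80)/2 × 6 = 249.45
  [8.5→9.5]: (46.80+45.39)/2 × 1 = 46.095
  [9.5→9.75]: (45.39+45.00)/2 × 0.25 = 11.29875
  [9.75→11.75]: (45.00+41.53)/2 × 2 = 86.53
  Sum = 444.32375 mg/L·hr
Tail: C_last/k_e = 41.53/0.054 = 769.074
AUC_0→∞ (sublingual tablet) = 444.32375 + 769.074 = 1213.39775 mg/L·hr
F = (AUC_ev/D_ev)/(AUC_iv/D_iv) = (1213.39775/225)/(3900/150) = 5.39288/26 = 0.2074

F = 0.207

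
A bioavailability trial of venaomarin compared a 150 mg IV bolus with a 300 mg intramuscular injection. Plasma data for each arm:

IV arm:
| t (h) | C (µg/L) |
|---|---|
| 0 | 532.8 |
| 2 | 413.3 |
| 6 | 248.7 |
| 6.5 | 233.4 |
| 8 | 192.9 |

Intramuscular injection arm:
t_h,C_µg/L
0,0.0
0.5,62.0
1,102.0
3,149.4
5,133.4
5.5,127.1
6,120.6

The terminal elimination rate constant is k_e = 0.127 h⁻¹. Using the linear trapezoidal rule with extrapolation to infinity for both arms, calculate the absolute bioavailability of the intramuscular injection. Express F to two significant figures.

Trapezoidal AUC_0→8 (IV):
  [0→2]: (532.8+413.3)/2 × 2 = 946.1
  [2→6]: (413.3+248.7)/2 × 4 = 1324.0
  [6→6.5]: (248.7+233.4)/2 × 0.5 = 120.525
  [6.5→8]: (233.4+192.9)/2 × 1.5 = 319.725
  Sum = 2710.35 µg/L·h
IV tail: 192.9/0.127 = 1518.898; AUC_iv,0→∞ = 2710.35 + 1518.898 = 4229.248 µg/L·h
Trapezoidal AUC_0→6 (intramuscular injection):
  [0→0.5]: (0.0+62.0)/2 × 0.5 = 15.5
  [0.5→1]: (62.0+102.0)/2 × 0.5 = 41.0
  [1→3]: (102.0+149.4)/2 × 2 = 251.4
  [3→5]: (149.4+133.4)/2 × 2 = 282.8
  [5→5.5]: (133.4+127.1)/2 × 0.5 = 65.125
  [5.5→6]: (127.1+120.6)/2 × 0.5 = 61.925
  Sum = 717.75 µg/L·h
intramuscular injection tail: 120.6/0.127 = 949.606; AUC_ev,0→∞ = 717.75 + 949.606 = 1667.356 µg/L·h
F = (AUC_ev/D_ev)/(AUC_iv/D_iv) = (1667.356/300)/(4229.248/150) = 5.55785/28.195 = 0.1971

F = 0.20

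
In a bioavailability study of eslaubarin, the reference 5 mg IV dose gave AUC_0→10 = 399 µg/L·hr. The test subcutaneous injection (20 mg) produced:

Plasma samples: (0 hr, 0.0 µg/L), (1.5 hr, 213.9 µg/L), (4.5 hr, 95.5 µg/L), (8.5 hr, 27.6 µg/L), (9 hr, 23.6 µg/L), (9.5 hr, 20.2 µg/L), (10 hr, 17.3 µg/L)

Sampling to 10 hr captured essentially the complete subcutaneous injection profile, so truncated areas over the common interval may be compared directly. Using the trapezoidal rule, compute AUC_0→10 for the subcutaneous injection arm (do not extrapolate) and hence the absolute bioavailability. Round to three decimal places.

Trapezoidal AUC_0→10 (subcutaneous injection):
  [0→1.5]: (0.0+213.9)/2 × 1.5 = 160.425
  [1.5→4.5]: (213.9+95.5)/2 × 3 = 464.1
  [4.5→8.5]: (95.5+27.6)/2 × 4 = 246.2
  [8.5→9]: (27.6+23.6)/2 × 0.5 = 12.8
  [9→9.5]: (23.6+20.2)/2 × 0.5 = 10.95
  [9.5→10]: (20.2+17.3)/2 × 0.5 = 9.375
  Sum = 903.85 µg/L·hr
F = (AUC_ev/D_ev)/(AUC_iv/D_iv) = (903.85/20)/(399/5) = 45.1925/79.8 = 0.5663

F = 0.566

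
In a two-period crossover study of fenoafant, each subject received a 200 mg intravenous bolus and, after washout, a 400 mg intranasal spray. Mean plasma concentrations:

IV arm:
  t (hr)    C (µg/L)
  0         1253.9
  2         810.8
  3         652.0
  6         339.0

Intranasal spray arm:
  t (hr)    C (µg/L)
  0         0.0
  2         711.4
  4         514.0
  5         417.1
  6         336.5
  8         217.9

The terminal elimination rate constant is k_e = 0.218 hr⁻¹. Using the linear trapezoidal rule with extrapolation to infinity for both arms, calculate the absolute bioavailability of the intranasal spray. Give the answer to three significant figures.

Trapezoidal AUC_0→6 (IV):
  [0→2]: (1253.9+810.8)/2 × 2 = 2064.7
  [2→3]: (810.8+652.0)/2 × 1 = 731.4
  [3→6]: (652.0+339.0)/2 × 3 = 1486.5
  Sum = 4282.6 µg/L·hr
IV tail: 339.0/0.218 = 1555.046; AUC_iv,0→∞ = 4282.6 + 1555.046 = 5837.646 µg/L·hr
Trapezoidal AUC_0→8 (intranasal spray):
  [0→2]: (0.0+711.4)/2 × 2 = 711.4
  [2→4]: (711.4+514.0)/2 × 2 = 1225.4
  [4→5]: (514.0+417.1)/2 × 1 = 465.55
  [5→6]: (417.1+336.5)/2 × 1 = 376.8
  [6→8]: (336.5+217.9)/2 × 2 = 554.4
  Sum = 3333.55 µg/L·hr
intranasal spray tail: 217.9/0.218 = 999.541; AUC_ev,0→∞ = 3333.55 + 999.541 = 4333.091 µg/L·hr
F = (AUC_ev/D_ev)/(AUC_iv/D_iv) = (4333.091/400)/(5837.646/200) = 10.8327/29.18823 = 0.3711

F = 0.371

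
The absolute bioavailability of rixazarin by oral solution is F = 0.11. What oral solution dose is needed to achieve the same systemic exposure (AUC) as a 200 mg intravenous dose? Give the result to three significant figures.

For equal systemic exposure: F × D_ev = D_iv
D_ev = D_iv / F = 200 / 0.11 = 1818.18 mg

D_oral = 1820 mg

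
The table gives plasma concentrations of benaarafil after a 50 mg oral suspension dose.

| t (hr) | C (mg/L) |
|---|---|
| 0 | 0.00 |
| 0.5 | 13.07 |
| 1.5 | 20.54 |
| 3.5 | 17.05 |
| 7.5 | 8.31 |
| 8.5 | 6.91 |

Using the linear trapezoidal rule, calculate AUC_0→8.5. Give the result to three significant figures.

Trapezoidal AUC_0→8.5:
  [0→0.5]: (0.00+13.07)/2 × 0.5 = 3.2675
  [0.5→1.5]: (13.07+20.54)/2 × 1 = 16.805
  [1.5→3.5]: (20.54+17.05)/2 × 2 = 37.59
  [3.5→7.5]: (17.05+8.31)/2 × 4 = 50.72
  [7.5→8.5]: (8.31+6.91)/2 × 1 = 7.61
  Sum = 115.9925 mg/L·hr

AUC = 116 mg/L·hr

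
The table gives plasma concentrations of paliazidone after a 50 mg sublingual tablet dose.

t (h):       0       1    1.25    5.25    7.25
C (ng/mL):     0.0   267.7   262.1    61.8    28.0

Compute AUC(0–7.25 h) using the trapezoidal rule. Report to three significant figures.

AUC = 938 ng/mL·h

Trapezoidal AUC_0→7.25:
  [0→1]: (0.0+267.7)/2 × 1 = 133.85
  [1→1.25]: (267.7+262.1)/2 × 0.25 = 66.225
  [1.25→5.25]: (262.1+61.8)/2 × 4 = 647.8
  [5.25→7.25]: (61.8+28.0)/2 × 2 = 89.8
  Sum = 937.675 ng/mL·h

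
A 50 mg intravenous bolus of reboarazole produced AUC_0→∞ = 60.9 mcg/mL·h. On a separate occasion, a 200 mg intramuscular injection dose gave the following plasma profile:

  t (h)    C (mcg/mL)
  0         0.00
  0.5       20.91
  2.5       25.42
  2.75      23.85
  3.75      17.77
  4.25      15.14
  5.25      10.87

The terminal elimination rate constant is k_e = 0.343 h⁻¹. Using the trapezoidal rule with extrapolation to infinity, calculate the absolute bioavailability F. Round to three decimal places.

F = 0.540

Trapezoidal AUC_0→5.25 (intramuscular injection):
  [0→0.5]: (0.00+20.91)/2 × 0.5 = 5.2275
  [0.5→2.5]: (20.91+25.42)/2 × 2 = 46.33
  [2.5→2.75]: (25.42+23.85)/2 × 0.25 = 6.15875
  [2.75→3.75]: (23.85+17.77)/2 × 1 = 20.81
  [3.75→4.25]: (17.77+15.14)/2 × 0.5 = 8.2275
  [4.25→5.25]: (15.14+10.87)/2 × 1 = 13.005
  Sum = 99.75875 mcg/mL·h
Tail: C_last/k_e = 10.87/0.343 = 31.691
AUC_0→∞ (intramuscular injection) = 99.75875 + 31.691 = 131.44975 mcg/mL·h
F = (AUC_ev/D_ev)/(AUC_iv/D_iv) = (131.44975/200)/(60.9/50) = 0.65724875/1.218 = 0.5396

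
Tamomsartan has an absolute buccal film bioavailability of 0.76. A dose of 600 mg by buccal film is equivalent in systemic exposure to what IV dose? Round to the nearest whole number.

Systemic exposure from an extravascular dose = F × D_ev, so the equivalent IV dose is F × D_ev.
D_iv = F × D_ev = 0.76 × 600 = 456 mg

D_iv = 456 mg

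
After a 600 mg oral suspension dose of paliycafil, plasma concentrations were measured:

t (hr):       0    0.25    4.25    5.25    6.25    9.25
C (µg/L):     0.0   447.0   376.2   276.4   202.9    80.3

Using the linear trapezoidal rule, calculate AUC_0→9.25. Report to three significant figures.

Trapezoidal AUC_0→9.25:
  [0→0.25]: (0.0+447.0)/2 × 0.25 = 55.875
  [0.25→4.25]: (447.0+376.2)/2 × 4 = 1646.4
  [4.25→5.25]: (376.2+276.4)/2 × 1 = 326.3
  [5.25→6.25]: (276.4+202.9)/2 × 1 = 239.65
  [6.25→9.25]: (202.9+80.3)/2 × 3 = 424.8
  Sum = 2693.025 µg/L·hr

AUC = 2690 µg/L·hr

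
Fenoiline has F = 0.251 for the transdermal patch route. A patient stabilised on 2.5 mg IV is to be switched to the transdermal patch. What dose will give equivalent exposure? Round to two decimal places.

D_transdermal = 9.96 mg

For equal systemic exposure: F × D_ev = D_iv
D_ev = D_iv / F = 2.5 / 0.251 = 9.96016 mg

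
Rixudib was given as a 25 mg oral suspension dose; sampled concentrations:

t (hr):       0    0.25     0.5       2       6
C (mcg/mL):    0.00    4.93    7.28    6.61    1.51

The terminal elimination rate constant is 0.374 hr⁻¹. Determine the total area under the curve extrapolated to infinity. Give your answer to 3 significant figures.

Trapezoidal AUC_0→6:
  [0→0.25]: (0.00+4.93)/2 × 0.25 = 0.61625
  [0.25→0.5]: (4.93+7.28)/2 × 0.25 = 1.52625
  [0.5→2]: (7.28+6.61)/2 × 1.5 = 10.4175
  [2→6]: (6.61+1.51)/2 × 4 = 16.24
  Sum = 28.8 mcg/mL·hr
Extrapolated tail: C_last / k_e = 1.51 / 0.374 = 4.037
AUC_0→∞ = 28.8 + 4.037 = 32.837 mcg/mL·hr

AUC = 32.8 mcg/mL·hr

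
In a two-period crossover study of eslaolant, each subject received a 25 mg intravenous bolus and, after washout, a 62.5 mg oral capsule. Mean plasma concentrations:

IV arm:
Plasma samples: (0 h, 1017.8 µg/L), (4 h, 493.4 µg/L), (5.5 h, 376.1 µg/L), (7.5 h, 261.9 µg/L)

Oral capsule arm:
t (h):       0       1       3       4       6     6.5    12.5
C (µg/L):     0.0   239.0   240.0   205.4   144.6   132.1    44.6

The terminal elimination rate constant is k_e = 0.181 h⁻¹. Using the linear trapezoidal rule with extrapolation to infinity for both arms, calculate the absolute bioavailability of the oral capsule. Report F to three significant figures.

F = 0.140

Trapezoidal AUC_0→7.5 (IV):
  [0→4]: (1017.8+493.4)/2 × 4 = 3022.4
  [4→5.5]: (493.4+376.1)/2 × 1.5 = 652.125
  [5.5→7.5]: (376.1+261.9)/2 × 2 = 638.0
  Sum = 4312.525 µg/L·h
IV tail: 261.9/0.181 = 1446.961; AUC_iv,0→∞ = 4312.525 + 1446.961 = 5759.486 µg/L·h
Trapezoidal AUC_0→12.5 (oral capsule):
  [0→1]: (0.0+239.0)/2 × 1 = 119.5
  [1→3]: (239.0+240.0)/2 × 2 = 479.0
  [3→4]: (240.0+205.4)/2 × 1 = 222.7
  [4→6]: (205.4+144.6)/2 × 2 = 350.0
  [6→6.5]: (144.6+132.1)/2 × 0.5 = 69.175
  [6.5→12.5]: (132.1+44.6)/2 × 6 = 530.1
  Sum = 1770.475 µg/L·h
oral capsule tail: 44.6/0.181 = 246.409; AUC_ev,0→∞ = 1770.475 + 246.409 = 2016.884 µg/L·h
F = (AUC_ev/D_ev)/(AUC_iv/D_iv) = (2016.884/62.5)/(5759.486/25) = 32.270144/230.37944 = 0.1401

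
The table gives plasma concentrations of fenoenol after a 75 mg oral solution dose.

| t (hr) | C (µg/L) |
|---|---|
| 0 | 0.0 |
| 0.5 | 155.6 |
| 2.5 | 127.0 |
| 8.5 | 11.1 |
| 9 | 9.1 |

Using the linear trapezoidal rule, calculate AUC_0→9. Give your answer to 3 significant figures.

Trapezoidal AUC_0→9:
  [0→0.5]: (0.0+155.6)/2 × 0.5 = 38.9
  [0.5→2.5]: (155.6+127.0)/2 × 2 = 282.6
  [2.5→8.5]: (127.0+11.1)/2 × 6 = 414.3
  [8.5→9]: (11.1+9.1)/2 × 0.5 = 5.05
  Sum = 740.85 µg/L·hr

AUC = 741 µg/L·hr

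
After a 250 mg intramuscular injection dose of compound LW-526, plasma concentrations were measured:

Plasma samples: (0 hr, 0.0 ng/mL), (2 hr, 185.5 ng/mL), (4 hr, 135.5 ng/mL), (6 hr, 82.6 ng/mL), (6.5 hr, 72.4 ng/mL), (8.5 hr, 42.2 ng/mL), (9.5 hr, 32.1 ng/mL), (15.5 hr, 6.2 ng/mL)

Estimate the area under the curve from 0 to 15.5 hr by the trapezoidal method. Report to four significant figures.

Trapezoidal AUC_0→15.5:
  [0→2]: (0.0+185.5)/2 × 2 = 185.5
  [2→4]: (185.5+135.5)/2 × 2 = 321.0
  [4→6]: (135.5+82.6)/2 × 2 = 218.1
  [6→6.5]: (82.6+72.4)/2 × 0.5 = 38.75
  [6.5→8.5]: (72.4+42.2)/2 × 2 = 114.6
  [8.5→9.5]: (42.2+32.1)/2 × 1 = 37.15
  [9.5→15.5]: (32.1+6.2)/2 × 6 = 114.9
  Sum = 1030.0 ng/mL·hr

AUC = 1030 ng/mL·hr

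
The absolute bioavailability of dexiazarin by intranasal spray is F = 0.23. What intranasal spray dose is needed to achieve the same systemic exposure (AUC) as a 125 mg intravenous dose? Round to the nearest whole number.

For equal systemic exposure: F × D_ev = D_iv
D_ev = D_iv / F = 125 / 0.23 = 543.478 mg

D_intranasal = 543 mg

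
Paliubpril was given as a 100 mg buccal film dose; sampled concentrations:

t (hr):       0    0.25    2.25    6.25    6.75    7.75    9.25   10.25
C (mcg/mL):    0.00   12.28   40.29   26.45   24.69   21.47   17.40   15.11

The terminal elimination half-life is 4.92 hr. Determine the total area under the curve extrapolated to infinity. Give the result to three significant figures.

AUC = 376 mcg/mL·hr

Trapezoidal AUC_0→10.25:
  [0→0.25]: (0.00+12.28)/2 × 0.25 = 1.535
  [0.25→2.25]: (12.28+40.29)/2 × 2 = 52.57
  [2.25→6.25]: (40.29+26.45)/2 × 4 = 133.48
  [6.25→6.75]: (26.45+24.69)/2 × 0.5 = 12.785
  [6.75→7.75]: (24.69+21.47)/2 × 1 = 23.08
  [7.75→9.25]: (21.47+17.40)/2 × 1.5 = 29.1525
  [9.25→10.25]: (17.40+15.11)/2 × 1 = 16.255
  Sum = 268.8575 mcg/mL·hr
k_e = ln2 / t½ = 0.693147 / 4.92 = 0.1409 hr^-1
Extrapolated tail: C_last / k_e = 15.11 / 0.1409 = 107.239
AUC_0→∞ = 268.8575 + 107.239 = 376.0965 mcg/mL·hr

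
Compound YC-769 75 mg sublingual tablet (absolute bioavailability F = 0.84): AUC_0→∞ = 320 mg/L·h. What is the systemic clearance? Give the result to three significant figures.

CL = 0.197 L/h

CL = F × Dose / AUC_0→∞
   = 0.84 × 75 / 320 = 0.196875 L/h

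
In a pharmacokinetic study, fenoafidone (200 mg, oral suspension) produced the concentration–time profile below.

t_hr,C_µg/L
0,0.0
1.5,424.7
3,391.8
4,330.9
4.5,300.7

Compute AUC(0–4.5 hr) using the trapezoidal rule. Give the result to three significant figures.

Trapezoidal AUC_0→4.5:
  [0→1.5]: (0.0+424.7)/2 × 1.5 = 318.525
  [1.5→3]: (424.7+391.8)/2 × 1.5 = 612.375
  [3→4]: (391.8+330.9)/2 × 1 = 361.35
  [4→4.5]: (330.9+300.7)/2 × 0.5 = 157.9
  Sum = 1450.15 µg/L·hr

AUC = 1450 µg/L·hr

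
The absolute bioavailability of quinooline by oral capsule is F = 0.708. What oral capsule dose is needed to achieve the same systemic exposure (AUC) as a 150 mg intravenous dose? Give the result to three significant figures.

D_oral = 212 mg

For equal systemic exposure: F × D_ev = D_iv
D_ev = D_iv / F = 150 / 0.708 = 211.864 mg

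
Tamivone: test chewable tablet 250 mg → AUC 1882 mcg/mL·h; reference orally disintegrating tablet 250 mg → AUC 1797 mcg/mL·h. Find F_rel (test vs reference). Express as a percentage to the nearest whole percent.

F_rel = 105%

F_rel = (AUC_test/D_test) / (AUC_ref/D_ref)
      = (1882/250) / (1797/250)
      = 7.528 / 7.188 = 1.0473 = 104.73%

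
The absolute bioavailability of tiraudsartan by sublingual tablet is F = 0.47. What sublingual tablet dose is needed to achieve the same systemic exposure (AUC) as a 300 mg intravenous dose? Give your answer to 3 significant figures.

D_sublingual = 638 mg

For equal systemic exposure: F × D_ev = D_iv
D_ev = D_iv / F = 300 / 0.47 = 638.298 mg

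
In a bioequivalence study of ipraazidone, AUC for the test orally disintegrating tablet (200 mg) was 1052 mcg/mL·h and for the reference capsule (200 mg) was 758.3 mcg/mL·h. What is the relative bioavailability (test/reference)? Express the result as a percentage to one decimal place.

F_rel = (AUC_test/D_test) / (AUC_ref/D_ref)
      = (1052/200) / (758.3/200)
      = 5.26 / 3.7915 = 1.3873 = 138.73%

F_rel = 138.7%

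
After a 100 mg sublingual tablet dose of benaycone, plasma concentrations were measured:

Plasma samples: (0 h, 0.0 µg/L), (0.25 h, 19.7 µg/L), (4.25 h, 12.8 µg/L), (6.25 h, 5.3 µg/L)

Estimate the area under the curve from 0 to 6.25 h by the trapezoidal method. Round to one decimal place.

Trapezoidal AUC_0→6.25:
  [0→0.25]: (0.0+19.7)/2 × 0.25 = 2.4625
  [0.25→4.25]: (19.7+12.8)/2 × 4 = 65.0
  [4.25→6.25]: (12.8+5.3)/2 × 2 = 18.1
  Sum = 85.5625 µg/L·h

AUC = 85.6 µg/L·h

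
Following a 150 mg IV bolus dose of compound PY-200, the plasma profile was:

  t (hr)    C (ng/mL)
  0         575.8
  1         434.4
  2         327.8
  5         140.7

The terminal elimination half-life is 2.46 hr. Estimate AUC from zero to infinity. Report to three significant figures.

Trapezoidal AUC_0→5:
  [0→1]: (575.8+434.4)/2 × 1 = 505.1
  [1→2]: (434.4+327.8)/2 × 1 = 381.1
  [2→5]: (327.8+140.7)/2 × 3 = 702.75
  Sum = 1588.95 ng/mL·hr
k_e = ln2 / t½ = 0.693147 / 2.46 = 0.2818 hr^-1
Extrapolated tail: C_last / k_e = 140.7 / 0.2818 = 499.290
AUC_0→∞ = 1588.95 + 499.290 = 2088.24 ng/mL·hr

AUC = 2090 ng/mL·hr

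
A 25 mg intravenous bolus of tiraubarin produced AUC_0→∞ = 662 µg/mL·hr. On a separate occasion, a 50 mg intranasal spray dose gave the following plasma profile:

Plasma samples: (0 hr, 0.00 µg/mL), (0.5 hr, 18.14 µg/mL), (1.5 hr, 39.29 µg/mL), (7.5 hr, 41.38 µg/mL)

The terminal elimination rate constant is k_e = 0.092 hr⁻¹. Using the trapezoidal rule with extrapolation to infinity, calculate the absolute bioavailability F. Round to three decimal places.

Trapezoidal AUC_0→7.5 (intranasal spray):
  [0→0.5]: (0.00+18.14)/2 × 0.5 = 4.535
  [0.5→1.5]: (18.14+39.29)/2 × 1 = 28.715
  [1.5→7.5]: (39.29+41.38)/2 × 6 = 242.01
  Sum = 275.26 µg/mL·hr
Tail: C_last/k_e = 41.38/0.092 = 449.783
AUC_0→∞ (intranasal spray) = 275.26 + 449.783 = 725.043 µg/mL·hr
F = (AUC_ev/D_ev)/(AUC_iv/D_iv) = (725.043/50)/(662/25) = 14.50086/26.48 = 0.5476

F = 0.548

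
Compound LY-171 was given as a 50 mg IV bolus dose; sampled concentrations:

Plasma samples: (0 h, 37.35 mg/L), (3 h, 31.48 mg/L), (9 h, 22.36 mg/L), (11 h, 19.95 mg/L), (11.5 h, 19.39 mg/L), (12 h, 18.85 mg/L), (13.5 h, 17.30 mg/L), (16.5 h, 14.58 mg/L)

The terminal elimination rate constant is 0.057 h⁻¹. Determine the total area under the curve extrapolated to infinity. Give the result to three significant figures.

AUC = 657 mg/L·h

Trapezoidal AUC_0→16.5:
  [0→3]: (37.35+31.48)/2 × 3 = 103.245
  [3→9]: (31.48+22.36)/2 × 6 = 161.52
  [9→11]: (22.36+19.95)/2 × 2 = 42.31
  [11→11.5]: (19.95+19.39)/2 × 0.5 = 9.835
  [11.5→12]: (19.39+18.85)/2 × 0.5 = 9.56
  [12→13.5]: (18.85+17.30)/2 × 1.5 = 27.1125
  [13.5→16.5]: (17.30+14.58)/2 × 3 = 47.82
  Sum = 401.4025 mg/L·h
Extrapolated tail: C_last / k_e = 14.58 / 0.057 = 255.789
AUC_0→∞ = 401.4025 + 255.789 = 657.1915 mg/L·h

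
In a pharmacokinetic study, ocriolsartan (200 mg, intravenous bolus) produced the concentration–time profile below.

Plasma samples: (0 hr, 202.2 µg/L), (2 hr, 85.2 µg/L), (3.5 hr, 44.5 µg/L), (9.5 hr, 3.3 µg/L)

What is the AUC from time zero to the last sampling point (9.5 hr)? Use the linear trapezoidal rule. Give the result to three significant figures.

AUC = 528 µg/L·hr

Trapezoidal AUC_0→9.5:
  [0→2]: (202.2+85.2)/2 × 2 = 287.4
  [2→3.5]: (85.2+44.5)/2 × 1.5 = 97.275
  [3.5→9.5]: (44.5+3.3)/2 × 6 = 143.4
  Sum = 528.075 µg/L·hr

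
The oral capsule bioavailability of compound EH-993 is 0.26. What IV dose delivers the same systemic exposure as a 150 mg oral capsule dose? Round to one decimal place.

Systemic exposure from an extravascular dose = F × D_ev, so the equivalent IV dose is F × D_ev.
D_iv = F × D_ev = 0.26 × 150 = 39 mg

D_iv = 39.0 mg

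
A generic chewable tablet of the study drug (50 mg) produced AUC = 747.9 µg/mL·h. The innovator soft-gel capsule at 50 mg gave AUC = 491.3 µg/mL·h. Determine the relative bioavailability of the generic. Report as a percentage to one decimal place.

F_rel = 152.2%

F_rel = (AUC_test/D_test) / (AUC_ref/D_ref)
      = (747.9/50) / (491.3/50)
      = 14.958 / 9.826 = 1.5223 = 152.23%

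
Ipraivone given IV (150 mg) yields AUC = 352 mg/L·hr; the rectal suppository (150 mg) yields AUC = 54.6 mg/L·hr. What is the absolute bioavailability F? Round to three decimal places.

F = 0.155

F = (AUC_ev / D_ev) / (AUC_iv / D_iv)
  = (54.6/150) / (352/150)
  = 0.364 / 2.34667 = 0.1551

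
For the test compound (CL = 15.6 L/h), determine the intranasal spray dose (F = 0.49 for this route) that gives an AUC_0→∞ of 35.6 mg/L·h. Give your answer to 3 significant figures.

Dose = CL × AUC_0→∞ / F
     = 15.6 × 35.6 / 0.49 = 1133.39 mg

Dose = 1130 mg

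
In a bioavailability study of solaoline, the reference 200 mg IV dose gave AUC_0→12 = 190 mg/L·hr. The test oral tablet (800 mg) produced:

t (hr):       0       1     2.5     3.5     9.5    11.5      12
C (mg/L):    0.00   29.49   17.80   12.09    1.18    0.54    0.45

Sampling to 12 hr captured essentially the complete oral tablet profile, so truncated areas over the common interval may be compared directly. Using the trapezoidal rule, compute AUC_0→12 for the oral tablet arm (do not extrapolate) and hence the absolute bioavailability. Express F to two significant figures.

F = 0.14

Trapezoidal AUC_0→12 (oral tablet):
  [0→1]: (0.00+29.49)/2 × 1 = 14.745
  [1→2.5]: (29.49+17.80)/2 × 1.5 = 35.4675
  [2.5→3.5]: (17.80+12.09)/2 × 1 = 14.945
  [3.5→9.5]: (12.09+1.18)/2 × 6 = 39.81
  [9.5→11.5]: (1.18+0.54)/2 × 2 = 1.72
  [11.5→12]: (0.54+0.45)/2 × 0.5 = 0.2475
  Sum = 106.935 mg/L·hr
F = (AUC_ev/D_ev)/(AUC_iv/D_iv) = (106.935/800)/(190/200) = 0.13366875/0.95 = 0.1407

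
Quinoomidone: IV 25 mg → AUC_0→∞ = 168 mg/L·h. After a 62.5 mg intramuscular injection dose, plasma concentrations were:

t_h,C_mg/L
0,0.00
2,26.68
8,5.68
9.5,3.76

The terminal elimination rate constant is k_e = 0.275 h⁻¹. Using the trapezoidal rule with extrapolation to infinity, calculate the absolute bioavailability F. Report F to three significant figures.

F = 0.344

Trapezoidal AUC_0→9.5 (intramuscular injection):
  [0→2]: (0.00+26.68)/2 × 2 = 26.68
  [2→8]: (26.68+5.68)/2 × 6 = 97.08
  [8→9.5]: (5.68+3.76)/2 × 1.5 = 7.08
  Sum = 130.84 mg/L·h
Tail: C_last/k_e = 3.76/0.275 = 13.673
AUC_0→∞ (intramuscular injection) = 130.84 + 13.673 = 144.513 mg/L·h
F = (AUC_ev/D_ev)/(AUC_iv/D_iv) = (144.513/62.5)/(168/25) = 2.312208/6.72 = 0.3441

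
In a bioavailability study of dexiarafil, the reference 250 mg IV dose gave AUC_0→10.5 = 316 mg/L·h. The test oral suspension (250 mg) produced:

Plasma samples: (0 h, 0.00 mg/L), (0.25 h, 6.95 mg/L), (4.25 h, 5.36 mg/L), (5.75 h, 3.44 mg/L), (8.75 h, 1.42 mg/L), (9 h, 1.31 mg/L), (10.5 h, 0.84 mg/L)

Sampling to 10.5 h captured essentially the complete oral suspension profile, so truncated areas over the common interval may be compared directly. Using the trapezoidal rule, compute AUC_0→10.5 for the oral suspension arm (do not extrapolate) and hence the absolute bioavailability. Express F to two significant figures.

F = 0.13

Trapezoidal AUC_0→10.5 (oral suspension):
  [0→0.25]: (0.00+6.95)/2 × 0.25 = 0.86875
  [0.25→4.25]: (6.95+5.36)/2 × 4 = 24.62
  [4.25→5.75]: (5.36+3.44)/2 × 1.5 = 6.6
  [5.75→8.75]: (3.44+1.42)/2 × 3 = 7.29
  [8.75→9]: (1.42+1.31)/2 × 0.25 = 0.34125
  [9→10.5]: (1.31+0.84)/2 × 1.5 = 1.6125
  Sum = 41.3325 mg/L·h
F = (AUC_ev/D_ev)/(AUC_iv/D_iv) = (41.3325/250)/(316/250) = 0.16533/1.264 = 0.1308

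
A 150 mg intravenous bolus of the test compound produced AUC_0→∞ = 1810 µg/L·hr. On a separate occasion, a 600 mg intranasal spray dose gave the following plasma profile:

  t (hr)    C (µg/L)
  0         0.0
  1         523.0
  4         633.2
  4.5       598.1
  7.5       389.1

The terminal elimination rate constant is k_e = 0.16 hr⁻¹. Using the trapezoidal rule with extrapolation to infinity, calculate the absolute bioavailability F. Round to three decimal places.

F = 0.859

Trapezoidal AUC_0→7.5 (intranasal spray):
  [0→1]: (0.0+523.0)/2 × 1 = 261.5
  [1→4]: (523.0+633.2)/2 × 3 = 1734.3
  [4→4.5]: (633.2+598.1)/2 × 0.5 = 307.825
  [4.5→7.5]: (598.1+389.1)/2 × 3 = 1480.8
  Sum = 3784.425 µg/L·hr
Tail: C_last/k_e = 389.1/0.16 = 2431.875
AUC_0→∞ (intranasal spray) = 3784.425 + 2431.875 = 6216.3 µg/L·hr
F = (AUC_ev/D_ev)/(AUC_iv/D_iv) = (6216.3/600)/(1810/150) = 10.3605/12.0667 = 0.8586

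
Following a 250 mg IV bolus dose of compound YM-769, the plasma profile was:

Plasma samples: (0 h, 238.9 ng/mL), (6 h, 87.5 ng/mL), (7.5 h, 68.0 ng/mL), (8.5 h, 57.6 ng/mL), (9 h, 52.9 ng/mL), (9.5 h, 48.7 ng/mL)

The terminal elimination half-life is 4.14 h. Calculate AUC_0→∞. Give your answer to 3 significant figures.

AUC = 1500 ng/mL·h

Trapezoidal AUC_0→9.5:
  [0→6]: (238.9+87.5)/2 × 6 = 979.2
  [6→7.5]: (87.5+68.0)/2 × 1.5 = 116.625
  [7.5→8.5]: (68.0+57.6)/2 × 1 = 62.8
  [8.5→9]: (57.6+52.9)/2 × 0.5 = 27.625
  [9→9.5]: (52.9+48.7)/2 × 0.5 = 25.4
  Sum = 1211.65 ng/mL·h
k_e = ln2 / t½ = 0.693147 / 4.14 = 0.1674 h^-1
Extrapolated tail: C_last / k_e = 48.7 / 0.1674 = 290.920
AUC_0→∞ = 1211.65 + 290.920 = 1502.57 ng/mL·h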